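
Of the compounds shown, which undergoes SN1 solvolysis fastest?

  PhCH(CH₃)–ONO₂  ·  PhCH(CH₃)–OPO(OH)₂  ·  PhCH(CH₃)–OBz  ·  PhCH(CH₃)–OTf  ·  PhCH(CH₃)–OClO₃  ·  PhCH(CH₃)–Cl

PhCH(CH₃)–OTf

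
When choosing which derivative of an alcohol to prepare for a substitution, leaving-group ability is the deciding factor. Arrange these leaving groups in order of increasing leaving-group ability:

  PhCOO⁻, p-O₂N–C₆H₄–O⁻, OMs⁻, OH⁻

A good leaving group is a weak base: the lower the pKₐ of its conjugate acid, the more readily it departs.
OMs⁻: pKₐ(CH₃SO₃H (MsOH)) ≈ -1.9
PhCOO⁻: pKₐ(C₆H₅COOH) ≈ 4.2 — aryl carboxylate
p-O₂N–C₆H₄–O⁻: pKₐ(p-nitrophenol) ≈ 7.2
OH⁻: pKₐ(H₂O) ≈ 15.7 — strong base; essentially never leaves without prior activation
Reversing gives the worst-to-best order requested.

OH⁻ < p-O₂N–C₆H₄–O⁻ < PhCOO⁻ < OMs⁻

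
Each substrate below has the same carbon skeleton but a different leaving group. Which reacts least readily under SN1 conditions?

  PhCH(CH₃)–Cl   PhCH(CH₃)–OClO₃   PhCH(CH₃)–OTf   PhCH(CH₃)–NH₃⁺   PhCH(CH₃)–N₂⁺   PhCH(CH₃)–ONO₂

PhCH(CH₃)–NH₃⁺

Identical carbon frameworks mean the comparison reduces to leaving-group quality.
A good leaving group is a weak base: the lower the pKₐ of its conjugate acid, the more readily it departs.
PhCH(CH₃)–N₂⁺ loses N₂: no meaningful conjugate acid; N₂ departs as an exceptionally stable neutral molecule
PhCH(CH₃)–OTf loses OTf⁻: pKₐ(CF₃SO₃H (triflic acid)) ≈ -14
PhCH(CH₃)–OClO₃ loses ClO₄⁻: pKₐ(HClO₄) ≈ -10
PhCH(CH₃)–Cl loses Cl⁻: pKₐ(HCl) ≈ -7
PhCH(CH₃)–ONO₂ loses NO₃⁻: pKₐ(HNO₃) ≈ -1.3
PhCH(CH₃)–NH₃⁺ loses NH₃: pKₐ(NH₄⁺) ≈ 9.2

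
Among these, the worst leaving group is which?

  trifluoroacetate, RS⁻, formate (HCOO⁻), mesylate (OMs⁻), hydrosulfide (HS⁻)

Rank by basicity of the departing species: weakest base leaves most easily.
mesylate (OMs⁻): pKₐ(CH₃SO₃H (MsOH)) ≈ -1.9
trifluoroacetate: pKₐ(CF₃COOH) ≈ 0.2
formate (HCOO⁻): pKₐ(HCOOH) ≈ 3.8
hydrosulfide (HS⁻): pKₐ(H₂S) ≈ 7
RS⁻: pKₐ(RSH (a thiol)) ≈ 10.5

RS⁻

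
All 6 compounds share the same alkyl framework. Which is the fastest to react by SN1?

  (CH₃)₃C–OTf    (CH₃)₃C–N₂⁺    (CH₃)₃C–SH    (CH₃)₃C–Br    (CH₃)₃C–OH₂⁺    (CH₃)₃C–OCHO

(CH₃)₃C–N₂⁺

Identical carbon frameworks mean the comparison reduces to leaving-group quality.
The more stable X⁻ (or X) is on its own — i.e. the weaker a base it is — the better a leaving group it makes.
(CH₃)₃C–N₂⁺ loses N₂: no meaningful conjugate acid; N₂ departs as an exceptionally stable neutral molecule
(CH₃)₃C–OTf loses OTf⁻: pKₐ(CF₃SO₃H (triflic acid)) ≈ -14
(CH₃)₃C–Br loses Br⁻: pKₐ(HBr) ≈ -9
(CH₃)₃C–OH₂⁺ loses H₂O: pKₐ(H₃O⁺) ≈ -1.7
(CH₃)₃C–OCHO loses HCOO⁻: pKₐ(HCOOH) ≈ 3.8
(CH₃)₃C–SH loses HS⁻: pKₐ(H₂S) ≈ 7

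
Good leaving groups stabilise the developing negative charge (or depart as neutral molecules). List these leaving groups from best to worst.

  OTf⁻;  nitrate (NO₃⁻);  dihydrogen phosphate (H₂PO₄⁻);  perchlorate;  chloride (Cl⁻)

OTf⁻: pKₐ(CF₃SO₃H (triflic acid)) ≈ -14
perchlorate: pKₐ(HClO₄) ≈ -10
chloride (Cl⁻): pKₐ(HCl) ≈ -7
nitrate (NO₃⁻): pKₐ(HNO₃) ≈ -1.3
dihydrogen phosphate (H₂PO₄⁻): pKₐ(H₃PO₄) ≈ 2.1

OTf⁻ > perchlorate > chloride (Cl⁻) > nitrate (NO₃⁻) > dihydrogen phosphate (H₂PO₄⁻)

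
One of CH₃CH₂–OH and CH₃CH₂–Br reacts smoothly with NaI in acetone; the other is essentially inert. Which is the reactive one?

CH₃CH₂–Br

From CH₃CH₂–OH the departing group would be OH⁻ (pKₐ(H₂O) ≈ 15.7). Strong base; essentially never leaves without prior activation.
From CH₃CH₂–Br the leaving group is Br⁻ (pKₐ(HBr) ≈ -9). Weak base; good leaving group.
(In practice CH₃CH₂–Br is made from CH₃CH₂–OH by treatment with PBr₃, replacing the hydroxyl with bromide.)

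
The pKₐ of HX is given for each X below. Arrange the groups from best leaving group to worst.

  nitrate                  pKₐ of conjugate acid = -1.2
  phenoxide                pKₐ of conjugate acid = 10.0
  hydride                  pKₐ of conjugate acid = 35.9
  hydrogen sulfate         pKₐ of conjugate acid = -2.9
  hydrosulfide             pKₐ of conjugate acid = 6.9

Lower conjugate-acid pKₐ ⇒ weaker base ⇒ better leaving group.
Sorting by the given values: hydrogen sulfate (-2.9), nitrate (-1.2), hydrosulfide (6.9), phenoxide (10.0), hydride (35.9).

hydrogen sulfate > nitrate > hydrosulfide > phenoxide > hydride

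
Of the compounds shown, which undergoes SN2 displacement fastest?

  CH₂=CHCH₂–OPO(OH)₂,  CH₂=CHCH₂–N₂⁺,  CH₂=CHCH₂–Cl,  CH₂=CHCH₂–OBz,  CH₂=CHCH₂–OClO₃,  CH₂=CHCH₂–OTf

With the same alkyl group throughout, only the leaving group differentiates the rates.
A good leaving group is a weak base: the lower the pKₐ of its conjugate acid, the more readily it departs.
CH₂=CHCH₂–N₂⁺ loses N₂: no meaningful conjugate acid; N₂ departs as an exceptionally stable neutral molecule
CH₂=CHCH₂–OTf loses OTf⁻: pKₐ(CF₃SO₃H (triflic acid)) ≈ -14
CH₂=CHCH₂–OClO₃ loses ClO₄⁻: pKₐ(HClO₄) ≈ -10
CH₂=CHCH₂–Cl loses Cl⁻: pKₐ(HCl) ≈ -7
CH₂=CHCH₂–OPO(OH)₂ loses H₂PO₄⁻: pKₐ(H₃PO₄) ≈ 2.1
CH₂=CHCH₂–OBz loses PhCOO⁻: pKₐ(C₆H₅COOH) ≈ 4.2

CH₂=CHCH₂–N₂⁺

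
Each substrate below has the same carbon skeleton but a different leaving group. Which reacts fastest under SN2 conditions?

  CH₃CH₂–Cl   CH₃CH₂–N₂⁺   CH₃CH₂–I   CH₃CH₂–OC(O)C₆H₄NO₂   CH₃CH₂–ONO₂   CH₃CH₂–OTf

CH₃CH₂–N₂⁺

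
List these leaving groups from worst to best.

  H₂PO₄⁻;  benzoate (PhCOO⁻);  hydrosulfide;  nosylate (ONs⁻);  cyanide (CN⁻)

Leaving-group ability tracks the stability of the departed species; conjugate-acid pKₐ is the usual yardstick (lower pKₐ → better LG).
nosylate (ONs⁻): pKₐ(p-O₂NC₆H₄SO₃H) ≈ -3.5
H₂PO₄⁻: pKₐ(H₃PO₄) ≈ 2.1
benzoate (PhCOO⁻): pKₐ(C₆H₅COOH) ≈ 4.2
hydrosulfide: pKₐ(H₂S) ≈ 7
cyanide (CN⁻): pKₐ(HCN) ≈ 9.2
The question asks for worst first, so the sequence is read in increasing leaving-group ability.

cyanide (CN⁻) < hydrosulfide < benzoate (PhCOO⁻) < H₂PO₄⁻ < nosylate (ONs⁻)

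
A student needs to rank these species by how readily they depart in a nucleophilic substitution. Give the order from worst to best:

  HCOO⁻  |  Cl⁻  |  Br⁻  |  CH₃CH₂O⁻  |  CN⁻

Leaving-group ability tracks the stability of the departed species; conjugate-acid pKₐ is the usual yardstick (lower pKₐ → better LG).
Br⁻: pKₐ(HBr) ≈ -9
Cl⁻: pKₐ(HCl) ≈ -7 — moderately weak base
HCOO⁻: pKₐ(HCOOH) ≈ 3.8 — resonance-stabilised carboxylate
CN⁻: pKₐ(HCN) ≈ 9.2 — sp carbon stabilises the charge somewhat, but still a poor LG
CH₃CH₂O⁻: pKₐ(CH₃CH₂OH) ≈ 16 — strong base; alkoxides do not leave unassisted
Reversing gives the worst-to-best order requested.

CH₃CH₂O⁻ < CN⁻ < HCOO⁻ < Cl⁻ < Br⁻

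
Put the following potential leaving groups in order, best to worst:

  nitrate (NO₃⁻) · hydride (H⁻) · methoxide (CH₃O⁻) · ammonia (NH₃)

nitrate (NO₃⁻) > ammonia (NH₃) > methoxide (CH₃O⁻) > hydride (H⁻)

nitrate (NO₃⁻): pKₐ(HNO₃) ≈ -1.3
ammonia (NH₃): pKₐ(NH₄⁺) ≈ 9.2 — neutral but moderately basic; leaves from R–NH₃⁺
methoxide (CH₃O⁻): pKₐ(CH₃OH) ≈ 15.5
hydride (H⁻): pKₐ(H₂) ≈ 36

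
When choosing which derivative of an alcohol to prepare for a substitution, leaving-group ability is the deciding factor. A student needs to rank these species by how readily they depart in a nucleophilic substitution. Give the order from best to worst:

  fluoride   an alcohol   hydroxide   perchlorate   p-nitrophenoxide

perchlorate > an alcohol > fluoride > p-nitrophenoxide > hydroxide

The more stable X⁻ (or X) is on its own — i.e. the weaker a base it is — the better a leaving group it makes.
perchlorate: pKₐ(HClO₄) ≈ -10 — extremely weak base; rarely used for safety reasons
an alcohol: pKₐ(R'OH₂⁺) ≈ -2.4 — neutral; leaves from a protonated ether (an oxonium ion, R–O(H)R'⁺)
fluoride: pKₐ(HF) ≈ 3.2 — small and strongly basic; the poor halide leaving group
p-nitrophenoxide: pKₐ(p-nitrophenol) ≈ 7.2 — nitro group delocalises the charge; the classic chromogenic LG
hydroxide: pKₐ(H₂O) ≈ 15.7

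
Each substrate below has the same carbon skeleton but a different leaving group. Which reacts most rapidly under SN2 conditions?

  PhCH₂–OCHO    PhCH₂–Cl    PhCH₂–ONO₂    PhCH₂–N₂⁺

PhCH₂–N₂⁺

Identical carbon frameworks mean the comparison reduces to leaving-group quality.
A good leaving group is a weak base: the lower the pKₐ of its conjugate acid, the more readily it departs.
PhCH₂–N₂⁺ loses N₂: no meaningful conjugate acid; N₂ departs as an exceptionally stable neutral molecule
PhCH₂–Cl loses Cl⁻: pKₐ(HCl) ≈ -7
PhCH₂–ONO₂ loses NO₃⁻: pKₐ(HNO₃) ≈ -1.3
PhCH₂–OCHO loses HCOO⁻: pKₐ(HCOOH) ≈ 3.8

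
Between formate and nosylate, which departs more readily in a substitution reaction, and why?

nosylate

nosylate is the better leaving group.
pKₐ(p-O₂NC₆H₄SO₃H) ≈ -3.5 versus pKₐ(HCOOH) ≈ 3.8: nosylate is the much weaker base.
P-nitro group further stabilises the sulfonate.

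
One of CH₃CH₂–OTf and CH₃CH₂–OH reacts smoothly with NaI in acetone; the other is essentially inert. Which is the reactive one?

From CH₃CH₂–OH the departing group would be OH⁻ (pKₐ(H₂O) ≈ 15.7). Strong base; essentially never leaves without prior activation.
From CH₃CH₂–OTf the leaving group is OTf⁻ (pKₐ(CF₃SO₃H (triflic acid)) ≈ -14). Charge spread over three oxygens and a CF₃ group; the premier leaving group in synthesis.
(In practice CH₃CH₂–OTf is made from CH₃CH₂–OH by treatment with Tf₂O / 2,6-lutidine, converting the hydroxyl into a triflate.)

CH₃CH₂–OTf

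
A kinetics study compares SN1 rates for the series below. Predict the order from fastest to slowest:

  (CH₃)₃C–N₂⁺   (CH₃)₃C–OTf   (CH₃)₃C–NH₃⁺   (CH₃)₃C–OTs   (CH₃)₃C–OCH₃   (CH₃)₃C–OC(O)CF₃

(CH₃)₃C–N₂⁺ > (CH₃)₃C–OTf > (CH₃)₃C–OTs > (CH₃)₃C–OC(O)CF₃ > (CH₃)₃C–NH₃⁺ > (CH₃)₃C–OCH₃

Same R in every case — rank the leaving groups.
Leaving-group ability tracks the stability of the departed species; conjugate-acid pKₐ is the usual yardstick (lower pKₐ → better LG).
(CH₃)₃C–N₂⁺ loses N₂: no meaningful conjugate acid; N₂ departs as an exceptionally stable neutral molecule
(CH₃)₃C–OTf loses OTf⁻: pKₐ(CF₃SO₃H (triflic acid)) ≈ -14
(CH₃)₃C–OTs loses OTs⁻: pKₐ(p-CH₃C₆H₄SO₃H (TsOH)) ≈ -2.8
(CH₃)₃C–OC(O)CF₃ loses CF₃COO⁻: pKₐ(CF₃COOH) ≈ 0.2
(CH₃)₃C–NH₃⁺ loses NH₃: pKₐ(NH₄⁺) ≈ 9.2
(CH₃)₃C–OCH₃ loses CH₃O⁻: pKₐ(CH₃OH) ≈ 15.5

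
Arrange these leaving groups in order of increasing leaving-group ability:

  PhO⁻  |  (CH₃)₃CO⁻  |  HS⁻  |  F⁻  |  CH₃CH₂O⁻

The more stable X⁻ (or X) is on its own — i.e. the weaker a base it is — the better a leaving group it makes.
F⁻: pKₐ(HF) ≈ 3.2
HS⁻: pKₐ(H₂S) ≈ 7
PhO⁻: pKₐ(C₆H₅OH (phenol)) ≈ 10
CH₃CH₂O⁻: pKₐ(CH₃CH₂OH) ≈ 16
(CH₃)₃CO⁻: pKₐ(t-BuOH) ≈ 18
Listed from poorest to best leaving group as asked.

(CH₃)₃CO⁻ < CH₃CH₂O⁻ < PhO⁻ < HS⁻ < F⁻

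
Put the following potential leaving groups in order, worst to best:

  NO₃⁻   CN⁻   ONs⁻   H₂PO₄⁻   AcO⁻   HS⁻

A good leaving group is a weak base: the lower the pKₐ of its conjugate acid, the more readily it departs.
ONs⁻: pKₐ(p-O₂NC₆H₄SO₃H) ≈ -3.5
NO₃⁻: pKₐ(HNO₃) ≈ -1.3
H₂PO₄⁻: pKₐ(H₃PO₄) ≈ 2.1
AcO⁻: pKₐ(CH₃COOH) ≈ 4.8
HS⁻: pKₐ(H₂S) ≈ 7
CN⁻: pKₐ(HCN) ≈ 9.2
The question asks for worst first, so the sequence is read in increasing leaving-group ability.

CN⁻ < HS⁻ < AcO⁻ < H₂PO₄⁻ < NO₃⁻ < ONs⁻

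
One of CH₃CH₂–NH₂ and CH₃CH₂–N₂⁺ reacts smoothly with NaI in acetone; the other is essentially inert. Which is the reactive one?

CH₃CH₂–N₂⁺

From CH₃CH₂–NH₂ the departing group would be NH₂⁻ (pKₐ(NH₃) ≈ 38). Extremely strong base; never a leaving group.
From CH₃CH₂–N₂⁺ the leaving group is N₂ (no meaningful conjugate acid; N₂ departs as an exceptionally stable neutral molecule).
(In practice CH₃CH₂–N₂⁺ is made from CH₃CH₂–NH₂ by diazotisation (NaNO₂ / HCl, 0 °C), generating a diazonium salt that expels N₂.)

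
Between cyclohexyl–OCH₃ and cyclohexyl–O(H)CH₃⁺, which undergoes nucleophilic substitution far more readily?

From cyclohexyl–OCH₃ the departing group would be CH₃O⁻ (pKₐ(CH₃OH) ≈ 15.5). Strong base; alkoxides do not leave unassisted.
From cyclohexyl–O(H)CH₃⁺ the leaving group is R'OH (pKₐ(R'OH₂⁺) ≈ -2.4). Neutral; leaves from a protonated ether (an oxonium ion, R–O(H)R'⁺).
(In practice cyclohexyl–O(H)CH₃⁺ is made from cyclohexyl–OCH₃ by protonation with concentrated HI, allowing neutral methanol, rather than methoxide, to depart.)

cyclohexyl–O(H)CH₃⁺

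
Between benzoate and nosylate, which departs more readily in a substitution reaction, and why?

nosylate

nosylate is the better leaving group.
pKₐ(p-O₂NC₆H₄SO₃H) ≈ -3.5 versus pKₐ(C₆H₅COOH) ≈ 4.2: nosylate is the much weaker base.
P-nitro group further stabilises the sulfonate.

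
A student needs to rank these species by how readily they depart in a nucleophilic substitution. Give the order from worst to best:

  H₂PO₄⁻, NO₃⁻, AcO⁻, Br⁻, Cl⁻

Br⁻: pKₐ(HBr) ≈ -9
Cl⁻: pKₐ(HCl) ≈ -7
NO₃⁻: pKₐ(HNO₃) ≈ -1.3
H₂PO₄⁻: pKₐ(H₃PO₄) ≈ 2.1
AcO⁻: pKₐ(CH₃COOH) ≈ 4.8
Reversing gives the worst-to-best order requested.

AcO⁻ < H₂PO₄⁻ < NO₃⁻ < Cl⁻ < Br⁻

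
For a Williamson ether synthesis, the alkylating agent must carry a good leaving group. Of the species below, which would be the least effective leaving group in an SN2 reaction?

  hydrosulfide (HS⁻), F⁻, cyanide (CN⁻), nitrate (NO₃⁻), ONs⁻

cyanide (CN⁻)

The more stable X⁻ (or X) is on its own — i.e. the weaker a base it is — the better a leaving group it makes.
ONs⁻: pKₐ(p-O₂NC₆H₄SO₃H) ≈ -3.5
nitrate (NO₃⁻): pKₐ(HNO₃) ≈ -1.3
F⁻: pKₐ(HF) ≈ 3.2
hydrosulfide (HS⁻): pKₐ(H₂S) ≈ 7
cyanide (CN⁻): pKₐ(HCN) ≈ 9.2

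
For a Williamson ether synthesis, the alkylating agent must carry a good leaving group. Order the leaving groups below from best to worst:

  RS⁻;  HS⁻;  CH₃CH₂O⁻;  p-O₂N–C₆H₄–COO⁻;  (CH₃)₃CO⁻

Rank by basicity of the departing species: weakest base leaves most easily.
p-O₂N–C₆H₄–COO⁻: pKₐ(p-nitrobenzoic acid) ≈ 3.4
HS⁻: pKₐ(H₂S) ≈ 7
RS⁻: pKₐ(RSH (a thiol)) ≈ 10.5
CH₃CH₂O⁻: pKₐ(CH₃CH₂OH) ≈ 16
(CH₃)₃CO⁻: pKₐ(t-BuOH) ≈ 18

p-O₂N–C₆H₄–COO⁻ > HS⁻ > RS⁻ > CH₃CH₂O⁻ > (CH₃)₃CO⁻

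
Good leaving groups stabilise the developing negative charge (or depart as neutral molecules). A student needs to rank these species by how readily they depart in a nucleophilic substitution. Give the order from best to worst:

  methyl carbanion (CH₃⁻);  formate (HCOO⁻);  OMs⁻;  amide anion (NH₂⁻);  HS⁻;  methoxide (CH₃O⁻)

Leaving-group ability tracks the stability of the departed species; conjugate-acid pKₐ is the usual yardstick (lower pKₐ → better LG).
OMs⁻: pKₐ(CH₃SO₃H (MsOH)) ≈ -1.9 — resonance-delocalised alkanesulfonate
formate (HCOO⁻): pKₐ(HCOOH) ≈ 3.8
HS⁻: pKₐ(H₂S) ≈ 7 — larger and more polarisable than the oxygen analogue
methoxide (CH₃O⁻): pKₐ(CH₃OH) ≈ 15.5 — strong base; alkoxides do not leave unassisted
amide anion (NH₂⁻): pKₐ(NH₃) ≈ 38 — extremely strong base; never a leaving group
methyl carbanion (CH₃⁻): pKₐ(CH₄) ≈ 48 — unstabilised carbanion; the worst conceivable leaving group

OMs⁻ > formate (HCOO⁻) > HS⁻ > methoxide (CH₃O⁻) > amide anion (NH₂⁻) > methyl carbanion (CH₃⁻)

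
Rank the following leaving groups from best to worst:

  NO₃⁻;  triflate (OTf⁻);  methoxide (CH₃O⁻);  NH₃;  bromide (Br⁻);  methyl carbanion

triflate (OTf⁻) > bromide (Br⁻) > NO₃⁻ > NH₃ > methoxide (CH₃O⁻) > methyl carbanion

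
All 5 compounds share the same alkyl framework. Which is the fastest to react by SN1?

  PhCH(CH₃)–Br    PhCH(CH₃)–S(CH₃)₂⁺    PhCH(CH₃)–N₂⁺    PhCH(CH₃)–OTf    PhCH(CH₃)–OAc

PhCH(CH₃)–N₂⁺

Same R in every case — rank the leaving groups.
Rank by basicity of the departing species: weakest base leaves most easily.
PhCH(CH₃)–N₂⁺ loses N₂: no meaningful conjugate acid; N₂ departs as an exceptionally stable neutral molecule
PhCH(CH₃)–OTf loses OTf⁻: pKₐ(CF₃SO₃H (triflic acid)) ≈ -14
PhCH(CH₃)–Br loses Br⁻: pKₐ(HBr) ≈ -9
PhCH(CH₃)–S(CH₃)₂⁺ loses SR'₂: pKₐ(R'₂SH⁺) ≈ -7
PhCH(CH₃)–OAc loses AcO⁻: pKₐ(CH₃COOH) ≈ 4.8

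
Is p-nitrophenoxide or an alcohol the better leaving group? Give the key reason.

an alcohol is the better leaving group.
pKₐ(R'OH₂⁺) ≈ -2.4 versus pKₐ(p-nitrophenol) ≈ 7.2: an alcohol is the much weaker base.
Neutral; leaves from a protonated ether (an oxonium ion, R–O(H)R'⁺).

an alcohol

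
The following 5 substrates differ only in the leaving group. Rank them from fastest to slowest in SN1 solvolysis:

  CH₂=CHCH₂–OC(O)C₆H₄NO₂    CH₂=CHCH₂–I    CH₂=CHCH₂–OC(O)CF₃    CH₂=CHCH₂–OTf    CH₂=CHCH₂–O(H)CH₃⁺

With the same alkyl group throughout, only the leaving group differentiates the rates.
The more stable X⁻ (or X) is on its own — i.e. the weaker a base it is — the better a leaving group it makes.
CH₂=CHCH₂–OTf loses OTf⁻: pKₐ(CF₃SO₃H (triflic acid)) ≈ -14
CH₂=CHCH₂–I loses I⁻: pKₐ(HI) ≈ -10
CH₂=CHCH₂–O(H)CH₃⁺ loses R'OH: pKₐ(R'OH₂⁺) ≈ -2.4
CH₂=CHCH₂–OC(O)CF₃ loses CF₃COO⁻: pKₐ(CF₃COOH) ≈ 0.2
CH₂=CHCH₂–OC(O)C₆H₄NO₂ loses p-O₂N–C₆H₄–COO⁻: pKₐ(p-nitrobenzoic acid) ≈ 3.4

CH₂=CHCH₂–OTf > CH₂=CHCH₂–I > CH₂=CHCH₂–O(H)CH₃⁺ > CH₂=CHCH₂–OC(O)CF₃ > CH₂=CHCH₂–OC(O)C₆H₄NO₂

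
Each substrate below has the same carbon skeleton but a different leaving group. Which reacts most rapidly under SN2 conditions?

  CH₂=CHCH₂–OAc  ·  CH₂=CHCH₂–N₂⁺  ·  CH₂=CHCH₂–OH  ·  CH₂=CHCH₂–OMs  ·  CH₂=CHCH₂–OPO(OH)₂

Same R in every case — rank the leaving groups.
Leaving-group ability tracks the stability of the departed species; conjugate-acid pKₐ is the usual yardstick (lower pKₐ → better LG).
CH₂=CHCH₂–N₂⁺ loses N₂: no meaningful conjugate acid; N₂ departs as an exceptionally stable neutral molecule
CH₂=CHCH₂–OMs loses OMs⁻: pKₐ(CH₃SO₃H (MsOH)) ≈ -1.9
CH₂=CHCH₂–OPO(OH)₂ loses H₂PO₄⁻: pKₐ(H₃PO₄) ≈ 2.1
CH₂=CHCH₂–OAc loses AcO⁻: pKₐ(CH₃COOH) ≈ 4.8
CH₂=CHCH₂–OH loses OH⁻: pKₐ(H₂O) ≈ 15.7

CH₂=CHCH₂–N₂⁺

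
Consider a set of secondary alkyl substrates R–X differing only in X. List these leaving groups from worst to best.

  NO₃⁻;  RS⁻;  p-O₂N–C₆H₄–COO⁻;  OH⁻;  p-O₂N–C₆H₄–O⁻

OH⁻ < RS⁻ < p-O₂N–C₆H₄–O⁻ < p-O₂N–C₆H₄–COO⁻ < NO₃⁻

A good leaving group is a weak base: the lower the pKₐ of its conjugate acid, the more readily it departs.
NO₃⁻: pKₐ(HNO₃) ≈ -1.3 — resonance-delocalised over three oxygens
p-O₂N–C₆H₄–COO⁻: pKₐ(p-nitrobenzoic acid) ≈ 3.4 — electron-withdrawing nitro group stabilises the carboxylate
p-O₂N–C₆H₄–O⁻: pKₐ(p-nitrophenol) ≈ 7.2 — nitro group delocalises the charge; the classic chromogenic LG
RS⁻: pKₐ(RSH (a thiol)) ≈ 10.5 — moderately basic; rarely leaves without activation
OH⁻: pKₐ(H₂O) ≈ 15.7
Reversing gives the worst-to-best order requested.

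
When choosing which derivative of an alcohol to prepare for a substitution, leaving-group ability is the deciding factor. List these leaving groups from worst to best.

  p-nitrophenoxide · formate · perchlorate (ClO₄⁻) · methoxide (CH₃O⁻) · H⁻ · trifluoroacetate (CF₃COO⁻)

H⁻ < methoxide (CH₃O⁻) < p-nitrophenoxide < formate < trifluoroacetate (CF₃COO⁻) < perchlorate (ClO₄⁻)

perchlorate (ClO₄⁻): pKₐ(HClO₄) ≈ -10 — extremely weak base; rarely used for safety reasons
trifluoroacetate (CF₃COO⁻): pKₐ(CF₃COOH) ≈ 0.2 — strongly electron-withdrawing CF₃ stabilises the carboxylate
formate: pKₐ(HCOOH) ≈ 3.8 — resonance-stabilised carboxylate
p-nitrophenoxide: pKₐ(p-nitrophenol) ≈ 7.2
methoxide (CH₃O⁻): pKₐ(CH₃OH) ≈ 15.5 — strong base; alkoxides do not leave unassisted
H⁻: pKₐ(H₂) ≈ 36 — extremely strong base; leaves only in special hydride-transfer contexts
Reversing gives the worst-to-best order requested.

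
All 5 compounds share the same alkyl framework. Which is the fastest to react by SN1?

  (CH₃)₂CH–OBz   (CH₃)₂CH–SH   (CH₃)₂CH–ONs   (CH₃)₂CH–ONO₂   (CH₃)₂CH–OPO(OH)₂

(CH₃)₂CH–ONs

With the same alkyl group throughout, only the leaving group differentiates the rates.
The more stable X⁻ (or X) is on its own — i.e. the weaker a base it is — the better a leaving group it makes.
(CH₃)₂CH–ONs loses ONs⁻: pKₐ(p-O₂NC₆H₄SO₃H) ≈ -3.5
(CH₃)₂CH–ONO₂ loses NO₃⁻: pKₐ(HNO₃) ≈ -1.3
(CH₃)₂CH–OPO(OH)₂ loses H₂PO₄⁻: pKₐ(H₃PO₄) ≈ 2.1
(CH₃)₂CH–OBz loses PhCOO⁻: pKₐ(C₆H₅COOH) ≈ 4.2
(CH₃)₂CH–SH loses HS⁻: pKₐ(H₂S) ≈ 7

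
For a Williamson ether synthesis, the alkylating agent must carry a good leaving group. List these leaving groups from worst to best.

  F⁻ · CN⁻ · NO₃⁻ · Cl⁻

CN⁻ < F⁻ < NO₃⁻ < Cl⁻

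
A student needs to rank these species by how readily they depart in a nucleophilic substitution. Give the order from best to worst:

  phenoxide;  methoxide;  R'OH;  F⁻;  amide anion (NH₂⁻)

Rank by basicity of the departing species: weakest base leaves most easily.
R'OH: pKₐ(R'OH₂⁺) ≈ -2.4
F⁻: pKₐ(HF) ≈ 3.2
phenoxide: pKₐ(C₆H₅OH (phenol)) ≈ 10
methoxide: pKₐ(CH₃OH) ≈ 15.5
amide anion (NH₂⁻): pKₐ(NH₃) ≈ 38

R'OH > F⁻ > phenoxide > methoxide > amide anion (NH₂⁻)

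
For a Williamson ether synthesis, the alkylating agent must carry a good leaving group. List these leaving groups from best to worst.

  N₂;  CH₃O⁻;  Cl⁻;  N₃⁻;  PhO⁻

N₂ > Cl⁻ > N₃⁻ > PhO⁻ > CH₃O⁻

A good leaving group is a weak base: the lower the pKₐ of its conjugate acid, the more readily it departs.
N₂: no meaningful conjugate acid; N₂ departs as an exceptionally stable neutral molecule
Cl⁻: pKₐ(HCl) ≈ -7
N₃⁻: pKₐ(HN₃) ≈ 4.7
PhO⁻: pKₐ(C₆H₅OH (phenol)) ≈ 10
CH₃O⁻: pKₐ(CH₃OH) ≈ 15.5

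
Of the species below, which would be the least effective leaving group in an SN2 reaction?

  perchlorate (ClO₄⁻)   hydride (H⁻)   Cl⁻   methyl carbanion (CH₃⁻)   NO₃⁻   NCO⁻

A good leaving group is a weak base: the lower the pKₐ of its conjugate acid, the more readily it departs.
perchlorate (ClO₄⁻): pKₐ(HClO₄) ≈ -10
Cl⁻: pKₐ(HCl) ≈ -7
NO₃⁻: pKₐ(HNO₃) ≈ -1.3
NCO⁻: pKₐ(HOCN) ≈ 3.5
hydride (H⁻): pKₐ(H₂) ≈ 36
methyl carbanion (CH₃⁻): pKₐ(CH₄) ≈ 48

methyl carbanion (CH₃⁻)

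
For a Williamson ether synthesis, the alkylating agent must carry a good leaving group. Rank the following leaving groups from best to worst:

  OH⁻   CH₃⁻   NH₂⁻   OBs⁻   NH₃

Leaving-group ability tracks the stability of the departed species; conjugate-acid pKₐ is the usual yardstick (lower pKₐ → better LG).
OBs⁻: pKₐ(p-BrC₆H₄SO₃H) ≈ -2.8
NH₃: pKₐ(NH₄⁺) ≈ 9.2
OH⁻: pKₐ(H₂O) ≈ 15.7 — strong base; essentially never leaves without prior activation
NH₂⁻: pKₐ(NH₃) ≈ 38 — extremely strong base; never a leaving group
CH₃⁻: pKₐ(CH₄) ≈ 48

OBs⁻ > NH₃ > OH⁻ > NH₂⁻ > CH₃⁻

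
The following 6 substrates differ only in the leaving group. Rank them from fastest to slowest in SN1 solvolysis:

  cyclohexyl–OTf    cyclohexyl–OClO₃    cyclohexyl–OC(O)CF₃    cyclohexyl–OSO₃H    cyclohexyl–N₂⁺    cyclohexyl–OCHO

cyclohexyl–N₂⁺ > cyclohexyl–OTf > cyclohexyl–OClO₃ > cyclohexyl–OSO₃H > cyclohexyl–OC(O)CF₃ > cyclohexyl–OCHO

The skeletons are identical, so relative rate is governed entirely by leaving-group ability.
Rank by basicity of the departing species: weakest base leaves most easily.
cyclohexyl–N₂⁺ loses N₂: no meaningful conjugate acid; N₂ departs as an exceptionally stable neutral molecule
cyclohexyl–OTf loses OTf⁻: pKₐ(CF₃SO₃H (triflic acid)) ≈ -14
cyclohexyl–OClO₃ loses ClO₄⁻: pKₐ(HClO₄) ≈ -10
cyclohexyl–OSO₃H loses HSO₄⁻: pKₐ(H₂SO₄) ≈ -3
cyclohexyl–OC(O)CF₃ loses CF₃COO⁻: pKₐ(CF₃COOH) ≈ 0.2
cyclohexyl–OCHO loses HCOO⁻: pKₐ(HCOOH) ≈ 3.8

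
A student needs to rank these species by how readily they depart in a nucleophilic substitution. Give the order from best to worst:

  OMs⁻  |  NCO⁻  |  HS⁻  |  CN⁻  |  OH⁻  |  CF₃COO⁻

OMs⁻ > CF₃COO⁻ > NCO⁻ > HS⁻ > CN⁻ > OH⁻

OMs⁻: pKₐ(CH₃SO₃H (MsOH)) ≈ -1.9 — resonance-delocalised alkanesulfonate
CF₃COO⁻: pKₐ(CF₃COOH) ≈ 0.2 — strongly electron-withdrawing CF₃ stabilises the carboxylate
NCO⁻: pKₐ(HOCN) ≈ 3.5
HS⁻: pKₐ(H₂S) ≈ 7 — larger and more polarisable than the oxygen analogue
CN⁻: pKₐ(HCN) ≈ 9.2
OH⁻: pKₐ(H₂O) ≈ 15.7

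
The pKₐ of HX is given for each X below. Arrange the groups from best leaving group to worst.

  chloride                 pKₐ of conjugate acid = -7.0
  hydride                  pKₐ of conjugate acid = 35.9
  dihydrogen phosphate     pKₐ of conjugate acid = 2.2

Lower conjugate-acid pKₐ ⇒ weaker base ⇒ better leaving group.
Sorting by the given values: chloride (-7.0), dihydrogen phosphate (2.2), hydride (35.9).

chloride > dihydrogen phosphate > hydride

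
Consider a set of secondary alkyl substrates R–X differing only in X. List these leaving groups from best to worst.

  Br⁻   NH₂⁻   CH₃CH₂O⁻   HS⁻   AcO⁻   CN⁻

Br⁻ > AcO⁻ > HS⁻ > CN⁻ > CH₃CH₂O⁻ > NH₂⁻

Br⁻: pKₐ(HBr) ≈ -9
AcO⁻: pKₐ(CH₃COOH) ≈ 4.8
HS⁻: pKₐ(H₂S) ≈ 7
CN⁻: pKₐ(HCN) ≈ 9.2
CH₃CH₂O⁻: pKₐ(CH₃CH₂OH) ≈ 16
NH₂⁻: pKₐ(NH₃) ≈ 38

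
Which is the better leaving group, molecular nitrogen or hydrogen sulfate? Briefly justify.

molecular nitrogen is the better leaving group.
N₂ is the ultimate leaving group — it departs as an exceptionally stable neutral molecule, whereas hydrogen sulfate (pKₐ(H₂SO₄) ≈ -3) is far more basic.

molecular nitrogen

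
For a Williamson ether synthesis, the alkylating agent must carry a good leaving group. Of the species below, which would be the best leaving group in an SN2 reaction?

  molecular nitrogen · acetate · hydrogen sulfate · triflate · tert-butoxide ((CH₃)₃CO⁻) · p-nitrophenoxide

A good leaving group is a weak base: the lower the pKₐ of its conjugate acid, the more readily it departs.
molecular nitrogen: no meaningful conjugate acid; N₂ departs as an exceptionally stable neutral molecule
triflate: pKₐ(CF₃SO₃H (triflic acid)) ≈ -14
hydrogen sulfate: pKₐ(H₂SO₄) ≈ -3
acetate: pKₐ(CH₃COOH) ≈ 4.8
p-nitrophenoxide: pKₐ(p-nitrophenol) ≈ 7.2
tert-butoxide ((CH₃)₃CO⁻): pKₐ(t-BuOH) ≈ 18

molecular nitrogen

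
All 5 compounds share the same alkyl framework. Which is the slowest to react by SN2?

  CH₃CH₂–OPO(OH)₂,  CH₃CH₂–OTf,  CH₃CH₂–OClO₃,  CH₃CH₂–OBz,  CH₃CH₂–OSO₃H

CH₃CH₂–OBz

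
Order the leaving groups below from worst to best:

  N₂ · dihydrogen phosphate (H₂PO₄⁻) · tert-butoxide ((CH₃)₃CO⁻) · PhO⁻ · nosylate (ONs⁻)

tert-butoxide ((CH₃)₃CO⁻) < PhO⁻ < dihydrogen phosphate (H₂PO₄⁻) < nosylate (ONs⁻) < N₂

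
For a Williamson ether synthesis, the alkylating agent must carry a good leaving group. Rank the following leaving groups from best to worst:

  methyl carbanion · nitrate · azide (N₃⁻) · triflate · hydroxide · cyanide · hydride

triflate > nitrate > azide (N₃⁻) > cyanide > hydroxide > hydride > methyl carbanion

triflate: pKₐ(CF₃SO₃H (triflic acid)) ≈ -14
nitrate: pKₐ(HNO₃) ≈ -1.3
azide (N₃⁻): pKₐ(HN₃) ≈ 4.7
cyanide: pKₐ(HCN) ≈ 9.2
hydroxide: pKₐ(H₂O) ≈ 15.7
hydride: pKₐ(H₂) ≈ 36
methyl carbanion: pKₐ(CH₄) ≈ 48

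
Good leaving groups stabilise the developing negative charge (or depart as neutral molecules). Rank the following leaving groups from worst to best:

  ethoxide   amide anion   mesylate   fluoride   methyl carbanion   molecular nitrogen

methyl carbanion < amide anion < ethoxide < fluoride < mesylate < molecular nitrogen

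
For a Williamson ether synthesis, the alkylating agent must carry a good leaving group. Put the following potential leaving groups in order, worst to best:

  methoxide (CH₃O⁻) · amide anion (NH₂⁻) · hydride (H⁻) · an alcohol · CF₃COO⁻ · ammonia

an alcohol: pKₐ(R'OH₂⁺) ≈ -2.4
CF₃COO⁻: pKₐ(CF₃COOH) ≈ 0.2
ammonia: pKₐ(NH₄⁺) ≈ 9.2
methoxide (CH₃O⁻): pKₐ(CH₃OH) ≈ 15.5
hydride (H⁻): pKₐ(H₂) ≈ 36
amide anion (NH₂⁻): pKₐ(NH₃) ≈ 38
Listed from poorest to best leaving group as asked.

amide anion (NH₂⁻) < hydride (H⁻) < methoxide (CH₃O⁻) < ammonia < CF₃COO⁻ < an alcohol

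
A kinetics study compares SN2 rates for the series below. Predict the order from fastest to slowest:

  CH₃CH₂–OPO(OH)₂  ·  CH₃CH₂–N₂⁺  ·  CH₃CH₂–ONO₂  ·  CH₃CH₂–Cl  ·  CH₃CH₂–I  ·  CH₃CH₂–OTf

CH₃CH₂–N₂⁺ > CH₃CH₂–OTf > CH₃CH₂–I > CH₃CH₂–Cl > CH₃CH₂–ONO₂ > CH₃CH₂–OPO(OH)₂

Identical carbon frameworks mean the comparison reduces to leaving-group quality.
The more stable X⁻ (or X) is on its own — i.e. the weaker a base it is — the better a leaving group it makes.
CH₃CH₂–N₂⁺ loses N₂: no meaningful conjugate acid; N₂ departs as an exceptionally stable neutral molecule
CH₃CH₂–OTf loses OTf⁻: pKₐ(CF₃SO₃H (triflic acid)) ≈ -14
CH₃CH₂–I loses I⁻: pKₐ(HI) ≈ -10
CH₃CH₂–Cl loses Cl⁻: pKₐ(HCl) ≈ -7
CH₃CH₂–ONO₂ loses NO₃⁻: pKₐ(HNO₃) ≈ -1.3
CH₃CH₂–OPO(OH)₂ loses H₂PO₄⁻: pKₐ(H₃PO₄) ≈ 2.1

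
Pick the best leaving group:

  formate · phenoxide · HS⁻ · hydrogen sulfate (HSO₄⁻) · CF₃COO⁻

hydrogen sulfate (HSO₄⁻): pKₐ(H₂SO₄) ≈ -3
CF₃COO⁻: pKₐ(CF₃COOH) ≈ 0.2
formate: pKₐ(HCOOH) ≈ 3.8
HS⁻: pKₐ(H₂S) ≈ 7
phenoxide: pKₐ(C₆H₅OH (phenol)) ≈ 10

hydrogen sulfate (HSO₄⁻)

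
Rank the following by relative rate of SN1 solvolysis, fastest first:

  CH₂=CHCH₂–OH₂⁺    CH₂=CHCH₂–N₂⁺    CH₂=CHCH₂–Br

The skeletons are identical, so relative rate is governed entirely by leaving-group ability.
A good leaving group is a weak base: the lower the pKₐ of its conjugate acid, the more readily it departs.
CH₂=CHCH₂–N₂⁺ loses N₂: no meaningful conjugate acid; N₂ departs as an exceptionally stable neutral molecule
CH₂=CHCH₂–Br loses Br⁻: pKₐ(HBr) ≈ -9
CH₂=CHCH₂–OH₂⁺ loses H₂O: pKₐ(H₃O⁺) ≈ -1.7

CH₂=CHCH₂–N₂⁺ > CH₂=CHCH₂–Br > CH₂=CHCH₂–OH₂⁺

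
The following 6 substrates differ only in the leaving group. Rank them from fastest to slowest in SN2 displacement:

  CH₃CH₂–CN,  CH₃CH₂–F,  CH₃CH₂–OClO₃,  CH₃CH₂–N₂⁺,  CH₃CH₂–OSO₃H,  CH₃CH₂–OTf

CH₃CH₂–N₂⁺ > CH₃CH₂–OTf > CH₃CH₂–OClO₃ > CH₃CH₂–OSO₃H > CH₃CH₂–F > CH₃CH₂–CN

Identical carbon frameworks mean the comparison reduces to leaving-group quality.
The more stable X⁻ (or X) is on its own — i.e. the weaker a base it is — the better a leaving group it makes.
CH₃CH₂–N₂⁺ loses N₂: no meaningful conjugate acid; N₂ departs as an exceptionally stable neutral molecule
CH₃CH₂–OTf loses OTf⁻: pKₐ(CF₃SO₃H (triflic acid)) ≈ -14
CH₃CH₂–OClO₃ loses ClO₄⁻: pKₐ(HClO₄) ≈ -10
CH₃CH₂–OSO₃H loses HSO₄⁻: pKₐ(H₂SO₄) ≈ -3
CH₃CH₂–F loses F⁻: pKₐ(HF) ≈ 3.2
CH₃CH₂–CN loses CN⁻: pKₐ(HCN) ≈ 9.2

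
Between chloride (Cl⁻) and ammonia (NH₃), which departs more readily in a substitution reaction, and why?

chloride (Cl⁻)

chloride (Cl⁻) is the better leaving group.
pKₐ(HCl) ≈ -7 versus pKₐ(NH₄⁺) ≈ 9.2: chloride (Cl⁻) is the much weaker base.
Moderately weak base.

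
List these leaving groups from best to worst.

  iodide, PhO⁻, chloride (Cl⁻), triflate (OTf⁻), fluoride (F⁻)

triflate (OTf⁻): pKₐ(CF₃SO₃H (triflic acid)) ≈ -14
iodide: pKₐ(HI) ≈ -10
chloride (Cl⁻): pKₐ(HCl) ≈ -7
fluoride (F⁻): pKₐ(HF) ≈ 3.2
PhO⁻: pKₐ(C₆H₅OH (phenol)) ≈ 10

triflate (OTf⁻) > iodide > chloride (Cl⁻) > fluoride (F⁻) > PhO⁻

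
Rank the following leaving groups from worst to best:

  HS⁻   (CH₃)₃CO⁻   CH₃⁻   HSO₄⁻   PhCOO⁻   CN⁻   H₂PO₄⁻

The more stable X⁻ (or X) is on its own — i.e. the weaker a base it is — the better a leaving group it makes.
HSO₄⁻: pKₐ(H₂SO₄) ≈ -3 — conjugate base of a strong mineral acid
H₂PO₄⁻: pKₐ(H₃PO₄) ≈ 2.1 — moderate base; biological leaving group after further activation
PhCOO⁻: pKₐ(C₆H₅COOH) ≈ 4.2 — aryl carboxylate
HS⁻: pKₐ(H₂S) ≈ 7 — larger and more polarisable than the oxygen analogue
CN⁻: pKₐ(HCN) ≈ 9.2
(CH₃)₃CO⁻: pKₐ(t-BuOH) ≈ 18
CH₃⁻: pKₐ(CH₄) ≈ 48 — unstabilised carbanion; the worst conceivable leaving group
Reversing gives the worst-to-best order requested.

CH₃⁻ < (CH₃)₃CO⁻ < CN⁻ < HS⁻ < PhCOO⁻ < H₂PO₄⁻ < HSO₄⁻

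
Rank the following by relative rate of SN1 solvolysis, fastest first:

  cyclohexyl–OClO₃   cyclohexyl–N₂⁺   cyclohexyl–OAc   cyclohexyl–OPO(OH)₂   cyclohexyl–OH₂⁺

The skeletons are identical, so relative rate is governed entirely by leaving-group ability.
Rank by basicity of the departing species: weakest base leaves most easily.
cyclohexyl–N₂⁺ loses N₂: no meaningful conjugate acid; N₂ departs as an exceptionally stable neutral molecule
cyclohexyl–OClO₃ loses ClO₄⁻: pKₐ(HClO₄) ≈ -10
cyclohexyl–OH₂⁺ loses H₂O: pKₐ(H₃O⁺) ≈ -1.7
cyclohexyl–OPO(OH)₂ loses H₂PO₄⁻: pKₐ(H₃PO₄) ≈ 2.1
cyclohexyl–OAc loses AcO⁻: pKₐ(CH₃COOH) ≈ 4.8

cyclohexyl–N₂⁺ > cyclohexyl–OClO₃ > cyclohexyl–OH₂⁺ > cyclohexyl–OPO(OH)₂ > cyclohexyl–OAc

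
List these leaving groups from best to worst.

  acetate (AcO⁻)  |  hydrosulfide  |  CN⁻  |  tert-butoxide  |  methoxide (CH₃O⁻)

acetate (AcO⁻) > hydrosulfide > CN⁻ > methoxide (CH₃O⁻) > tert-butoxide

Rank by basicity of the departing species: weakest base leaves most easily.
acetate (AcO⁻): pKₐ(CH₃COOH) ≈ 4.8
hydrosulfide: pKₐ(H₂S) ≈ 7
CN⁻: pKₐ(HCN) ≈ 9.2 — sp carbon stabilises the charge somewhat, but still a poor LG
methoxide (CH₃O⁻): pKₐ(CH₃OH) ≈ 15.5
tert-butoxide: pKₐ(t-BuOH) ≈ 18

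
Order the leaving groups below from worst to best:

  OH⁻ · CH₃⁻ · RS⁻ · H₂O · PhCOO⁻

Leaving-group ability tracks the stability of the departed species; conjugate-acid pKₐ is the usual yardstick (lower pKₐ → better LG).
H₂O: pKₐ(H₃O⁺) ≈ -1.7
PhCOO⁻: pKₐ(C₆H₅COOH) ≈ 4.2 — aryl carboxylate
RS⁻: pKₐ(RSH (a thiol)) ≈ 10.5 — moderately basic; rarely leaves without activation
OH⁻: pKₐ(H₂O) ≈ 15.7 — strong base; essentially never leaves without prior activation
CH₃⁻: pKₐ(CH₄) ≈ 48 — unstabilised carbanion; the worst conceivable leaving group
Listed from poorest to best leaving group as asked.

CH₃⁻ < OH⁻ < RS⁻ < PhCOO⁻ < H₂O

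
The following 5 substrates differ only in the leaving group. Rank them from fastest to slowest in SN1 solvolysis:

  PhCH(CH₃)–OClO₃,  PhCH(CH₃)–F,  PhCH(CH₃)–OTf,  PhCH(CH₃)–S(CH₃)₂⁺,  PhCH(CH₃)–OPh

PhCH(CH₃)–OTf > PhCH(CH₃)–OClO₃ > PhCH(CH₃)–S(CH₃)₂⁺ > PhCH(CH₃)–F > PhCH(CH₃)–OPh

Same R in every case — rank the leaving groups.
The more stable X⁻ (or X) is on its own — i.e. the weaker a base it is — the better a leaving group it makes.
PhCH(CH₃)–OTf loses OTf⁻: pKₐ(CF₃SO₃H (triflic acid)) ≈ -14
PhCH(CH₃)–OClO₃ loses ClO₄⁻: pKₐ(HClO₄) ≈ -10
PhCH(CH₃)–S(CH₃)₂⁺ loses SR'₂: pKₐ(R'₂SH⁺) ≈ -7
PhCH(CH₃)–F loses F⁻: pKₐ(HF) ≈ 3.2
PhCH(CH₃)–OPh loses PhO⁻: pKₐ(C₆H₅OH (phenol)) ≈ 10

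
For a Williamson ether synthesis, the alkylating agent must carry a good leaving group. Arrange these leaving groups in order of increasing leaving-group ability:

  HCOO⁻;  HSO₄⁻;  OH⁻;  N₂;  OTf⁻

OH⁻ < HCOO⁻ < HSO₄⁻ < OTf⁻ < N₂

Leaving-group ability tracks the stability of the departed species; conjugate-acid pKₐ is the usual yardstick (lower pKₐ → better LG).
N₂: no meaningful conjugate acid; N₂ departs as an exceptionally stable neutral molecule
OTf⁻: pKₐ(CF₃SO₃H (triflic acid)) ≈ -14
HSO₄⁻: pKₐ(H₂SO₄) ≈ -3
HCOO⁻: pKₐ(HCOOH) ≈ 3.8
OH⁻: pKₐ(H₂O) ≈ 15.7
The question asks for worst first, so the sequence is read in increasing leaving-group ability.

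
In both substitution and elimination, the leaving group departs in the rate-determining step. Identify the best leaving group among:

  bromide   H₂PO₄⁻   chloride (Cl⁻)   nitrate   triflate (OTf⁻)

triflate (OTf⁻): pKₐ(CF₃SO₃H (triflic acid)) ≈ -14
bromide: pKₐ(HBr) ≈ -9
chloride (Cl⁻): pKₐ(HCl) ≈ -7
nitrate: pKₐ(HNO₃) ≈ -1.3
H₂PO₄⁻: pKₐ(H₃PO₄) ≈ 2.1

triflate (OTf⁻)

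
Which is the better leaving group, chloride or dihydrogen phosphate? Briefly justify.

chloride is the better leaving group.
pKₐ(HCl) ≈ -7 versus pKₐ(H₃PO₄) ≈ 2.1: chloride is the much weaker base.
Moderately weak base.

chloride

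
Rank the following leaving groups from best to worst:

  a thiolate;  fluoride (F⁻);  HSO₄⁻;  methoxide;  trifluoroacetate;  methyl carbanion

HSO₄⁻ > trifluoroacetate > fluoride (F⁻) > a thiolate > methoxide > methyl carbanion

The more stable X⁻ (or X) is on its own — i.e. the weaker a base it is — the better a leaving group it makes.
HSO₄⁻: pKₐ(H₂SO₄) ≈ -3
trifluoroacetate: pKₐ(CF₃COOH) ≈ 0.2
fluoride (F⁻): pKₐ(HF) ≈ 3.2
a thiolate: pKₐ(RSH (a thiol)) ≈ 10.5 — moderately basic; rarely leaves without activation
methoxide: pKₐ(CH₃OH) ≈ 15.5 — strong base; alkoxides do not leave unassisted
methyl carbanion: pKₐ(CH₄) ≈ 48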